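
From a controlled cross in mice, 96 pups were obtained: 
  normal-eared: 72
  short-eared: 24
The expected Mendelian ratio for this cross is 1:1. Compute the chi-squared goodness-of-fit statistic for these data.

Under the 1:1 hypothesis (Σ ratio = 2, N = 96):
  normal-eared: 96 × 1/2 = 48
  short-eared: 96 × 1/2 = 48
χ² = Σ (O − E)² / E
  normal-eared: (72 − 48)² / 48 = 12.0000
  short-eared: (24 − 48)² / 48 = 12.0000
χ² = 12.0000 + 12.0000 = 24.000

24.000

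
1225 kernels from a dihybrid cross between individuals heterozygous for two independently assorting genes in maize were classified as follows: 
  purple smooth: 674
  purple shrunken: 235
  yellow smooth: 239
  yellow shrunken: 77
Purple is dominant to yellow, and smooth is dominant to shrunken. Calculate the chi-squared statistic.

0.832

A dihybrid F₂ with independent assortment and complete dominance at both loci gives a 9:3:3:1 phenotypic ratio.
Under the 9:3:3:1 hypothesis (Σ ratio = 16, N = 1225):
  purple smooth: 1225 × 9/16 = 689.0625
  purple shrunken: 1225 × 3/16 = 229.6875
  yellow smooth: 1225 × 3/16 = 229.6875
  yellow shrunken: 1225 × 1/16 = 76.5625
χ² = Σ (O − E)² / E
  purple smooth: (674 − 689.0625)² / 689.0625 = 0.3293
  purple shrunken: (235 − 229.6875)² / 229.6875 = 0.1229
  yellow smooth: (239 − 229.6875)² / 229.6875 = 0.3776
  yellow shrunken: (77 − 76.5625)² / 76.5625 = 0.0025
χ² = 0.3293 + 0.1229 + 0.3776 + 0.0025 = 0.8323 ≈ 0.832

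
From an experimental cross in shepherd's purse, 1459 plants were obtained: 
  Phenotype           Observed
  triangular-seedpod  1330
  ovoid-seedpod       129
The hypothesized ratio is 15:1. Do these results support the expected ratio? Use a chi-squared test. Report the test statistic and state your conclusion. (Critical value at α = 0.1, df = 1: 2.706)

Total ratio parts = 16. Expected numbers out of 1459:
  triangular-seedpod: 1459 × 15/16 = 1367.8125
  ovoid-seedpod: 1459 × 1/16 = 91.1875
χ² = Σ (O − E)² / E
  triangular-seedpod: (1330 − 1367.8125)² / 1367.8125 = 1.0453
  ovoid-seedpod: (129 − 91.1875)² / 91.1875 = 15.6796
χ² = 1.0453 + 15.6796 = 16.7249 ≈ 16.725
Degrees of freedom = 2 − 1 = 1; critical value at α = 0.1 is 2.706.
Since 16.725 > 2.706, we reject the null hypothesis — the data do not fit the 15:1 ratio.

16.725; not consistent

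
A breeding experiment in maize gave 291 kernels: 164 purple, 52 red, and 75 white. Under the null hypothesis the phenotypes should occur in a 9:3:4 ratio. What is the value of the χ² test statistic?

0.191

Total ratio parts = 16. Expected numbers out of 291:
  purple: 291 × 9/16 = 163.6875
  red: 291 × 3/16 = 54.5625
  white: 291 × 4/16 = 72.75
χ² = Σ (O − E)² / E
  purple: (164 − 163.6875)² / 163.6875 = 0.0006
  red: (52 − 54.5625)² / 54.5625 = 0.1203
  white: (75 − 72.75)² / 72.75 = 0.0696
χ² = 0.0006 + 0.1203 + 0.0696 = 0.1905 ≈ 0.191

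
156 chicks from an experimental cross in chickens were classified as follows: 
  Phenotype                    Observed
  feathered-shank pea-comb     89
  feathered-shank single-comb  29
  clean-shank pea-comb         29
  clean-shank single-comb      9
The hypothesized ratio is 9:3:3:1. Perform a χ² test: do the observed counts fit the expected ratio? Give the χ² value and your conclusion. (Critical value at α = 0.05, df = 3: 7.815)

0.080; consistent

Expected counts for N = 156 under a 9:3:3:1 ratio (total parts = 16):
  feathered-shank pea-comb: 156 × 9/16 = 87.75
  feathered-shank single-comb: 156 × 3/16 = 29.25
  clean-shank pea-comb: 156 × 3/16 = 29.25
  clean-shank single-comb: 156 × 1/16 = 9.75
χ² = Σ (O − E)² / E
  feathered-shank pea-comb: (89 − 87.75)² / 87.75 = 0.0178
  feathered-shank single-comb: (29 − 29.25)² / 29.25 = 0.0021
  clean-shank pea-comb: (29 − 29.25)² / 29.25 = 0.0021
  clean-shank single-comb: (9 − 9.75)² / 9.75 = 0.0577
χ² = 0.0178 + 0.0021 + 0.0021 + 0.0577 = 0.0797 ≈ 0.080
Degrees of freedom = 4 − 1 = 3; critical value at α = 0.05 is 7.815.
Since 0.080 < 7.815, we fail to reject the null hypothesis — the data are consistent with the 9:3:3:1 ratio.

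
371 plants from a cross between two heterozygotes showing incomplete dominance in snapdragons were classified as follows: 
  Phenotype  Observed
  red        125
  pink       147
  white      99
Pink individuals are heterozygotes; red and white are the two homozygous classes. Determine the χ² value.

19.625

With incomplete dominance, a heterozygote × heterozygote cross gives a 1:2:1 phenotypic ratio.
Under the 1:2:1 hypothesis (Σ ratio = 4, N = 371):
  red: 371 × 1/4 = 92.75
  pink: 371 × 2/4 = 185.5
  white: 371 × 1/4 = 92.75
χ² = Σ (O − E)² / E
  red: (125 − 92.75)² / 92.75 = 11.2136
  pink: (147 − 185.5)² / 185.5 = 7.9906
  white: (99 − 92.75)² / 92.75 = 0.4212
χ² = 11.2136 + 7.9906 + 0.4212 = 19.6254 ≈ 19.625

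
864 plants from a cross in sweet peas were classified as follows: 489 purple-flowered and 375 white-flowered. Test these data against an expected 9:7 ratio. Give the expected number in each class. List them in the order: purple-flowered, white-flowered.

Total ratio parts = 16. Expected numbers out of 864:
  purple-flowered: 864 × 9/16 = 486
  white-flowered: 864 × 7/16 = 378

486, 378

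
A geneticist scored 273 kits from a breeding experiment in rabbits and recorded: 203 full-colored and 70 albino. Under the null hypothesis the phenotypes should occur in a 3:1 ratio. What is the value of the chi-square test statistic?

0.060

The 3:1 ratio has 4 parts, so with N = 273 the expected counts are:
  full-colored: 273 × 3/4 = 204.75
  albino: 273 × 1/4 = 68.25
χ² = Σ (O − E)² / E
  full-colored: (203 − 204.75)² / 204.75 = 0.0150
  albino: (70 − 68.25)² / 68.25 = 0.0449
χ² = 0.0150 + 0.0449 = 0.0599 ≈ 0.060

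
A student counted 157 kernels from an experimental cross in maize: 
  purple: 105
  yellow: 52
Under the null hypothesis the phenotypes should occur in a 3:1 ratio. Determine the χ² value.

The 3:1 ratio has 4 parts, so with N = 157 the expected counts are:
  purple: 157 × 3/4 = 117.75
  yellow: 157 × 1/4 = 39.25
χ² = Σ (O − E)² / E
  purple: (105 − 117.75)² / 117.75 = 1.3806
  yellow: (52 − 39.25)² / 39.25 = 4.1417
χ² = 1.3806 + 4.1417 = 5.5223 ≈ 5.522

5.522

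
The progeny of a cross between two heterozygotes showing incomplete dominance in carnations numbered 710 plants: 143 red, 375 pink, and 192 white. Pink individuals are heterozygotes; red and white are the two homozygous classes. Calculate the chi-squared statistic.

With incomplete dominance, a heterozygote × heterozygote cross gives a 1:2:1 phenotypic ratio.
Expected counts for N = 710 under a 1:2:1 ratio (total parts = 4):
  red: 710 × 1/4 = 177.5
  pink: 710 × 2/4 = 355
  white: 710 × 1/4 = 177.5
χ² = Σ (O − E)² / E
  red: (143 − 177.5)² / 177.5 = 6.7056
  pink: (375 − 355)² / 355 = 1.1268
  white: (192 − 177.5)² / 177.5 = 1.1845
χ² = 6.7056 + 1.1268 + 1.1845 = 9.0169 ≈ 9.017

9.017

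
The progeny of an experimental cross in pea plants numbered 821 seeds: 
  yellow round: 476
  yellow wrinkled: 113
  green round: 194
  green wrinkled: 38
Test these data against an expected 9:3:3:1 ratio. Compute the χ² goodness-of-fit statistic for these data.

Under the 9:3:3:1 hypothesis (Σ ratio = 16, N = 821):
  yellow round: 821 × 9/16 = 461.8125
  yellow wrinkled: 821 × 3/16 = 153.9375
  green round: 821 × 3/16 = 153.9375
  green wrinkled: 821 × 1/16 = 51.3125
χ² = Σ (O − E)² / E
  yellow round: (476 − 461.8125)² / 461.8125 = 0.4359
  yellow wrinkled: (113 − 153.9375)² / 153.9375 = 10.8867
  green round: (194 − 153.9375)² / 153.9375 = 10.4263
  green wrinkled: (38 − 51.3125)² / 51.3125 = 3.4538
χ² = 0.4359 + 10.8867 + 10.4263 + 3.4538 = 25.2027 ≈ 25.203

25.203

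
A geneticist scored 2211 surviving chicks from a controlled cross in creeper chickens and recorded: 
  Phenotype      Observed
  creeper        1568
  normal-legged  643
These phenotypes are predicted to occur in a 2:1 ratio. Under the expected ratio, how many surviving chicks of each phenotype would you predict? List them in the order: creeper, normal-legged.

1474, 737

The 2:1 ratio has 3 parts, so with N = 2211 the expected counts are:
  creeper: 2211 × 2/3 = 1474
  normal-legged: 2211 × 1/3 = 737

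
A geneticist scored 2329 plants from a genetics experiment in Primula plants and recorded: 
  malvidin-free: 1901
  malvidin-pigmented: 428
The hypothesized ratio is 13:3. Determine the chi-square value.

Expected counts for N = 2329 under a 13:3 ratio (total parts = 16):
  malvidin-free: 2329 × 13/16 = 1892.3125
  malvidin-pigmented: 2329 × 3/16 = 436.6875
χ² = Σ (O − E)² / E
  malvidin-free: (1901 − 1892.3125)² / 1892.3125 = 0.0399
  malvidin-pigmented: (428 − 436.6875)² / 436.6875 = 0.1728
χ² = 0.0399 + 0.1728 = 0.2127 ≈ 0.213

0.213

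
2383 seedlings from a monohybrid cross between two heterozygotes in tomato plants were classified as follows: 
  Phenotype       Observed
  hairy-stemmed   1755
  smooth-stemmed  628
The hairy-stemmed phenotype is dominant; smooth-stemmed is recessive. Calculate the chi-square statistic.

For a monohybrid cross between heterozygotes with complete dominance, the expected phenotypic ratio is 3:1.
The 3:1 ratio has 4 parts, so with N = 2383 the expected counts are:
  hairy-stemmed: 2383 × 3/4 = 1787.25
  smooth-stemmed: 2383 × 1/4 = 595.75
χ² = Σ (O − E)² / E
  hairy-stemmed: (1755 − 1787.25)² / 1787.25 = 0.5819
  smooth-stemmed: (628 − 595.75)² / 595.75 = 1.7458
χ² = 0.5819 + 1.7458 = 2.3277 ≈ 2.328

2.328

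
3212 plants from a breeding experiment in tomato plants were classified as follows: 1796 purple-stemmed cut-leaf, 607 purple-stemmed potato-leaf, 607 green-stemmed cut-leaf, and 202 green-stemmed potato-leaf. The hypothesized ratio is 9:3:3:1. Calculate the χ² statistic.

Total ratio parts = 16. Expected numbers out of 3212:
  purple-stemmed cut-leaf: 3212 × 9/16 = 1806.75
  purple-stemmed potato-leaf: 3212 × 3/16 = 602.25
  green-stemmed cut-leaf: 3212 × 3/16 = 602.25
  green-stemmed potato-leaf: 3212 × 1/16 = 200.75
χ² = Σ (O − E)² / E
  purple-stemmed cut-leaf: (1796 − 1806.75)² / 1806.75 = 0.0640
  purple-stemmed potato-leaf: (607 − 602.25)² / 602.25 = 0.0375
  green-stemmed cut-leaf: (607 − 602.25)² / 602.25 = 0.0375
  green-stemmed potato-leaf: (202 − 200.75)² / 200.75 = 0.0078
χ² = 0.0640 + 0.0375 + 0.0375 + 0.0078 = 0.1468 ≈ 0.147

0.147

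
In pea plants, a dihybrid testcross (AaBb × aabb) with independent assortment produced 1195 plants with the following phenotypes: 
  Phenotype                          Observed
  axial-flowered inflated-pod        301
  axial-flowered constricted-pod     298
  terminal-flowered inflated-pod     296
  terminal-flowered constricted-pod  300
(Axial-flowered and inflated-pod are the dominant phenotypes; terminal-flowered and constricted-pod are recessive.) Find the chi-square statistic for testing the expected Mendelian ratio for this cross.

A dihybrid testcross with independent assortment gives a 1:1:1:1 ratio.
Total ratio parts = 4. Expected numbers out of 1195:
  axial-flowered inflated-pod: 1195 × 1/4 = 298.75
  axial-flowered constricted-pod: 1195 × 1/4 = 298.75
  terminal-flowered inflated-pod: 1195 × 1/4 = 298.75
  terminal-flowered constricted-pod: 1195 × 1/4 = 298.75
χ² = Σ (O − E)² / E
  axial-flowered inflated-pod: (301 − 298.75)² / 298.75 = 0.0169
  axial-flowered constricted-pod: (298 − 298.75)² / 298.75 = 0.0019
  terminal-flowered inflated-pod: (296 − 298.75)² / 298.75 = 0.0253
  terminal-flowered constricted-pod: (300 − 298.75)² / 298.75 = 0.0052
χ² = 0.0169 + 0.0019 + 0.0253 + 0.0052 = 0.0493 ≈ 0.049

0.049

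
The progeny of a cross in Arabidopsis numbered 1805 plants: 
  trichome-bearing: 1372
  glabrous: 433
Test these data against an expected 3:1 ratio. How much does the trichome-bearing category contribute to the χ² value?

0.246

Expected counts for N = 1805 under a 3:1 ratio (total parts = 4):
  trichome-bearing: 1805 × 3/4 = 1353.75
  glabrous: 1805 × 1/4 = 451.25
Contribution of trichome-bearing: (1372 − 1353.75)² / 1353.75 = 0.2460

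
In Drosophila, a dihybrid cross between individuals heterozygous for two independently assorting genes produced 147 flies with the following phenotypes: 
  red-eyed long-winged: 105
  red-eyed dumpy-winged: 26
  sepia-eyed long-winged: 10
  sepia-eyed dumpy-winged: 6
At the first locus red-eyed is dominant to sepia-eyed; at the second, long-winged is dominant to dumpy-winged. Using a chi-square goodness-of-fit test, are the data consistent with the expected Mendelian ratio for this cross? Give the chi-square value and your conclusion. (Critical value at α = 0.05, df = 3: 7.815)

18.406; not consistent

A dihybrid F₂ with independent assortment and complete dominance at both loci gives a 9:3:3:1 phenotypic ratio.
Total ratio parts = 16. Expected numbers out of 147:
  red-eyed long-winged: 147 × 9/16 = 82.6875
  red-eyed dumpy-winged: 147 × 3/16 = 27.5625
  sepia-eyed long-winged: 147 × 3/16 = 27.5625
  sepia-eyed dumpy-winged: 147 × 1/16 = 9.1875
χ² = Σ (O − E)² / E
  red-eyed long-winged: (105 − 82.6875)² / 82.6875 = 6.0208
  red-eyed dumpy-winged: (26 − 27.5625)² / 27.5625 = 0.0886
  sepia-eyed long-winged: (10 − 27.5625)² / 27.5625 = 11.1906
  sepia-eyed dumpy-winged: (6 − 9.1875)² / 9.1875 = 1.1059
χ² = 6.0208 + 0.0886 + 11.1906 + 1.1059 = 18.4059 ≈ 18.406
Degrees of freedom = 4 − 1 = 3; critical value at α = 0.05 is 7.815.
Since 18.406 > 7.815, we reject the null hypothesis — the data do not fit the 9:3:3:1 ratio.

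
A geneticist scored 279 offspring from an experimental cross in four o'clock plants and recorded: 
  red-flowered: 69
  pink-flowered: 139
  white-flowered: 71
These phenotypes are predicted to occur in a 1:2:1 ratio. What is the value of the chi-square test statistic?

Total ratio parts = 4. Expected numbers out of 279:
  red-flowered: 279 × 1/4 = 69.75
  pink-flowered: 279 × 2/4 = 139.5
  white-flowered: 279 × 1/4 = 69.75
χ² = Σ (O − E)² / E
  red-flowered: (69 − 69.75)² / 69.75 = 0.0081
  pink-flowered: (139 − 139.5)² / 139.5 = 0.0018
  white-flowered: (71 − 69.75)² / 69.75 = 0.0224
χ² = 0.0081 + 0.0018 + 0.0224 = 0.0323 ≈ 0.032

0.032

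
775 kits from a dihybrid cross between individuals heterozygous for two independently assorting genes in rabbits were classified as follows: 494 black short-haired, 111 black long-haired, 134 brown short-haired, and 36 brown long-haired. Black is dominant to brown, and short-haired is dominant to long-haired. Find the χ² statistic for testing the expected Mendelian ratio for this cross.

19.910

A dihybrid F₂ with independent assortment and complete dominance at both loci gives a 9:3:3:1 phenotypic ratio.
Expected counts for N = 775 under a 9:3:3:1 ratio (total parts = 16):
  black short-haired: 775 × 9/16 = 435.9375
  black long-haired: 775 × 3/16 = 145.3125
  brown short-haired: 775 × 3/16 = 145.3125
  brown long-haired: 775 × 1/16 = 48.4375
χ² = Σ (O − E)² / E
  black short-haired: (494 − 435.9375)² / 435.9375 = 7.7333
  black long-haired: (111 − 145.3125)² / 145.3125 = 8.1022
  brown short-haired: (134 − 145.3125)² / 145.3125 = 0.8807
  brown long-haired: (36 − 48.4375)² / 48.4375 = 3.1936
χ² = 7.7333 + 8.1022 + 0.8807 + 3.1936 = 19.9098 ≈ 19.910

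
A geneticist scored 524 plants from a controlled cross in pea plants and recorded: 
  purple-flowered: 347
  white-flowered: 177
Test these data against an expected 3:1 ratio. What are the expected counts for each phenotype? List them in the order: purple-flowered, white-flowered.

The 3:1 ratio has 4 parts, so with N = 524 the expected counts are:
  purple-flowered: 524 × 3/4 = 393
  white-flowered: 524 × 1/4 = 131

393, 131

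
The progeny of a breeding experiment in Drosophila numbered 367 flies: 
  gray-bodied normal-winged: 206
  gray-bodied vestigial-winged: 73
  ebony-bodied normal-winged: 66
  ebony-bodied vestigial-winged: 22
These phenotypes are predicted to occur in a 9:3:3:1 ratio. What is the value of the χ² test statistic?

Under the 9:3:3:1 hypothesis (Σ ratio = 16, N = 367):
  gray-bodied normal-winged: 367 × 9/16 = 206.4375
  gray-bodied vestigial-winged: 367 × 3/16 = 68.8125
  ebony-bodied normal-winged: 367 × 3/16 = 68.8125
  ebony-bodied vestigial-winged: 367 × 1/16 = 22.9375
χ² = Σ (O − E)² / E
  gray-bodied normal-winged: (206 − 206.4375)² / 206.4375 = 0.0009
  gray-bodied vestigial-winged: (73 − 68.8125)² / 68.8125 = 0.2548
  ebony-bodied normal-winged: (66 − 68.8125)² / 68.8125 = 0.1150
  ebony-bodied vestigial-winged: (22 − 22.9375)² / 22.9375 = 0.0383
χ² = 0.0009 + 0.2548 + 0.1150 + 0.0383 = 0.409

0.409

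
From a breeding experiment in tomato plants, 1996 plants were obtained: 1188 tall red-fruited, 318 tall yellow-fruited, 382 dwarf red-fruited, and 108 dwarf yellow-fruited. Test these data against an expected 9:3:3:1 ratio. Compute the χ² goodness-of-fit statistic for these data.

Under the 9:3:3:1 hypothesis (Σ ratio = 16, N = 1996):
  tall red-fruited: 1996 × 9/16 = 1122.75
  tall yellow-fruited: 1996 × 3/16 = 374.25
  dwarf red-fruited: 1996 × 3/16 = 374.25
  dwarf yellow-fruited: 1996 × 1/16 = 124.75
χ² = Σ (O − E)² / E
  tall red-fruited: (1188 − 1122.75)² / 1122.75 = 3.7921
  tall yellow-fruited: (318 − 374.25)² / 374.25 = 8.4544
  dwarf red-fruited: (382 − 374.25)² / 374.25 = 0.1605
  dwarf yellow-fruited: (108 − 124.75)² / 124.75 = 2.2490
χ² = 3.7921 + 8.4544 + 0.1605 + 2.2490 = 14.656

14.656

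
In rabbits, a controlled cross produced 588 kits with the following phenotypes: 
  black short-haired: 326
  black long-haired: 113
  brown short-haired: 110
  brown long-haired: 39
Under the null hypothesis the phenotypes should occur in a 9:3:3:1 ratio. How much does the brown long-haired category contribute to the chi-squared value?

0.138

Expected counts for N = 588 under a 9:3:3:1 ratio (total parts = 16):
  black short-haired: 588 × 9/16 = 330.75
  black long-haired: 588 × 3/16 = 110.25
  brown short-haired: 588 × 3/16 = 110.25
  brown long-haired: 588 × 1/16 = 36.75
Contribution of brown long-haired: (39 − 36.75)² / 36.75 = 0.1378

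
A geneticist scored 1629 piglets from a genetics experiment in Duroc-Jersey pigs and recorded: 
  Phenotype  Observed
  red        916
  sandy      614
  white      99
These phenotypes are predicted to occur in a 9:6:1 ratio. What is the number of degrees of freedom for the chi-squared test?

A goodness-of-fit test with 3 phenotype classes has df = 3 − 1 = 2.

2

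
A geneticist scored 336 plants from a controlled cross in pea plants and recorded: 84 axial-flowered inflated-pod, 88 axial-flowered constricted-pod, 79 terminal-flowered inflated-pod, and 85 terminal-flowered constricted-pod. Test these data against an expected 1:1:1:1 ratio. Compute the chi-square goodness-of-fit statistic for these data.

Under the 1:1:1:1 hypothesis (Σ ratio = 4, N = 336):
  axial-flowered inflated-pod: 336 × 1/4 = 84
  axial-flowered constricted-pod: 336 × 1/4 = 84
  terminal-flowered inflated-pod: 336 × 1/4 = 84
  terminal-flowered constricted-pod: 336 × 1/4 = 84
χ² = Σ (O − E)² / E
  axial-flowered inflated-pod: (84 − 84)² / 84 = 0.0000
  axial-flowered constricted-pod: (88 − 84)² / 84 = 0.1905
  terminal-flowered inflated-pod: (79 − 84)² / 84 = 0.2976
  terminal-flowered constricted-pod: (85 − 84)² / 84 = 0.0119
χ² = 0.0000 + 0.1905 + 0.2976 + 0.0119 = 0.500

0.500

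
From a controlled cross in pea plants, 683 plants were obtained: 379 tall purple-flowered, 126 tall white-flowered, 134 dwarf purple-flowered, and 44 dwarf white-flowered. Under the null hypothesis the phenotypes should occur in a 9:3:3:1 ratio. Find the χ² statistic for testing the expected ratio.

Expected counts for N = 683 under a 9:3:3:1 ratio (total parts = 16):
  tall purple-flowered: 683 × 9/16 = 384.1875
  tall white-flowered: 683 × 3/16 = 128.0625
  dwarf purple-flowered: 683 × 3/16 = 128.0625
  dwarf white-flowered: 683 × 1/16 = 42.6875
χ² = Σ (O − E)² / E
  tall purple-flowered: (379 − 384.1875)² / 384.1875 = 0.0700
  tall white-flowered: (126 − 128.0625)² / 128.0625 = 0.0332
  dwarf purple-flowered: (134 − 128.0625)² / 128.0625 = 0.2753
  dwarf white-flowered: (44 − 42.6875)² / 42.6875 = 0.0404
χ² = 0.0700 + 0.0332 + 0.2753 + 0.0404 = 0.4189 ≈ 0.419

0.419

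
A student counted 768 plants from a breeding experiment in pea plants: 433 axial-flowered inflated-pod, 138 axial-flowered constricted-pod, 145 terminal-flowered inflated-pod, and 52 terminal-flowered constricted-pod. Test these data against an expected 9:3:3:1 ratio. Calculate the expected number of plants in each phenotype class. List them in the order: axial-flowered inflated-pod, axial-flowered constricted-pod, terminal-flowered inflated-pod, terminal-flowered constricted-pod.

Under the 9:3:3:1 hypothesis (Σ ratio = 16, N = 768):
  axial-flowered inflated-pod: 768 × 9/16 = 432
  axial-flowered constricted-pod: 768 × 3/16 = 144
  terminal-flowered inflated-pod: 768 × 3/16 = 144
  terminal-flowered constricted-pod: 768 × 1/16 = 48

432, 144, 144, 48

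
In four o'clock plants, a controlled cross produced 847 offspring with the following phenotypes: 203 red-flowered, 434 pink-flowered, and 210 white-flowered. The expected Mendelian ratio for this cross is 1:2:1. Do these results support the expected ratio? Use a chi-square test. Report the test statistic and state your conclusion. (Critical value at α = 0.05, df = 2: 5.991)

Under the 1:2:1 hypothesis (Σ ratio = 4, N = 847):
  red-flowered: 847 × 1/4 = 211.75
  pink-flowered: 847 × 2/4 = 423.5
  white-flowered: 847 × 1/4 = 211.75
χ² = Σ (O − E)² / E
  red-flowered: (203 − 211.75)² / 211.75 = 0.3616
  pink-flowered: (434 − 423.5)² / 423.5 = 0.2603
  white-flowered: (210 − 211.75)² / 211.75 = 0.0145
χ² = 0.3616 + 0.2603 + 0.0145 = 0.6364 ≈ 0.636
Degrees of freedom = 3 − 1 = 2; critical value at α = 0.05 is 5.991.
Since 0.636 < 5.991, we fail to reject the null hypothesis — the data are consistent with the 1:2:1 ratio.

0.636; consistent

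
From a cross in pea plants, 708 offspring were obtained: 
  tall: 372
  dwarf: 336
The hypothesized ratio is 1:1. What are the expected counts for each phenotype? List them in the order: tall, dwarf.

354, 354

Total ratio parts = 2. Expected numbers out of 708:
  tall: 708 × 1/2 = 354
  dwarf: 708 × 1/2 = 354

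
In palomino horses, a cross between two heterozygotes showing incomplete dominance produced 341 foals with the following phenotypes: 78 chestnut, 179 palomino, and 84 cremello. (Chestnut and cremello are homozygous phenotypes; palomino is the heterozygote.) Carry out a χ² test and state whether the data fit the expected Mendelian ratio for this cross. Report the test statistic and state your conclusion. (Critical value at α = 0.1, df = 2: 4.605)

With incomplete dominance, a heterozygote × heterozygote cross gives a 1:2:1 phenotypic ratio.
Expected counts for N = 341 under a 1:2:1 ratio (total parts = 4):
  chestnut: 341 × 1/4 = 85.25
  palomino: 341 × 2/4 = 170.5
  cremello: 341 × 1/4 = 85.25
χ² = Σ (O − E)² / E
  chestnut: (78 − 85.25)² / 85.25 = 0.6166
  palomino: (179 − 170.5)² / 170.5 = 0.4238
  cremello: (84 − 85.25)² / 85.25 = 0.0183
χ² = 0.6166 + 0.4238 + 0.0183 = 1.0587 ≈ 1.059
Degrees of freedom = 3 − 1 = 2; critical value at α = 0.1 is 4.605.
Since 1.059 < 4.605, we fail to reject the null hypothesis — the data are consistent with the 1:2:1 ratio.

1.059; consistent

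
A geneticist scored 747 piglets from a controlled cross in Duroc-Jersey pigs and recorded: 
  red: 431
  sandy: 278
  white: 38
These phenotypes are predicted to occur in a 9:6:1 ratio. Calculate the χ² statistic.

Total ratio parts = 16. Expected numbers out of 747:
  red: 747 × 9/16 = 420.1875
  sandy: 747 × 6/16 = 280.125
  white: 747 × 1/16 = 46.6875
χ² = Σ (O − E)² / E
  red: (431 − 420.1875)² / 420.1875 = 0.2782
  sandy: (278 − 280.125)² / 280.125 = 0.0161
  white: (38 − 46.6875)² / 46.6875 = 1.6165
χ² = 0.2782 + 0.0161 + 1.6165 = 1.9108 ≈ 1.911

1.911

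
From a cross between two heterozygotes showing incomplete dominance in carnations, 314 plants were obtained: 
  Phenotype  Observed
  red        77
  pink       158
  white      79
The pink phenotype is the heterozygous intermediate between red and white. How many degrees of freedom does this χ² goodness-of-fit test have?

2

With incomplete dominance, a heterozygote × heterozygote cross gives a 1:2:1 phenotypic ratio.
A goodness-of-fit test with 3 phenotype classes has df = 3 − 1 = 2.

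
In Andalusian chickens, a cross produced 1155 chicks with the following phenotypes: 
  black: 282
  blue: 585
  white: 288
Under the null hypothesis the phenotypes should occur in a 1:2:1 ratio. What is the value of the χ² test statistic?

0.257

Under the 1:2:1 hypothesis (Σ ratio = 4, N = 1155):
  black: 1155 × 1/4 = 288.75
  blue: 1155 × 2/4 = 577.5
  white: 1155 × 1/4 = 288.75
χ² = Σ (O − E)² / E
  black: (282 − 288.75)² / 288.75 = 0.1578
  blue: (585 − 577.5)² / 577.5 = 0.0974
  white: (288 − 288.75)² / 288.75 = 0.0019
χ² = 0.1578 + 0.0974 + 0.0019 = 0.2571 ≈ 0.257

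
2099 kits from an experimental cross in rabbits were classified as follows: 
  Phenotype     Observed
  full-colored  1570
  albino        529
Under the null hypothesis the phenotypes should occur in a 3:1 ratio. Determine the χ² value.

Total ratio parts = 4. Expected numbers out of 2099:
  full-colored: 2099 × 3/4 = 1574.25
  albino: 2099 × 1/4 = 524.75
χ² = Σ (O − E)² / E
  full-colored: (1570 − 1574.25)² / 1574.25 = 0.0115
  albino: (529 − 524.75)² / 524.75 = 0.0344
χ² = 0.0115 + 0.0344 = 0.0459 ≈ 0.046

0.046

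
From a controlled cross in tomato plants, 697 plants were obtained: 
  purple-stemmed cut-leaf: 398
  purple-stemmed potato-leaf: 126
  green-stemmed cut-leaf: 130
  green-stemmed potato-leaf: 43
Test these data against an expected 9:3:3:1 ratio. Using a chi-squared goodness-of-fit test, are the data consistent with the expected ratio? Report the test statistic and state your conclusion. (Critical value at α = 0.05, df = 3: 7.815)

Under the 9:3:3:1 hypothesis (Σ ratio = 16, N = 697):
  purple-stemmed cut-leaf: 697 × 9/16 = 392.0625
  purple-stemmed potato-leaf: 697 × 3/16 = 130.6875
  green-stemmed cut-leaf: 697 × 3/16 = 130.6875
  green-stemmed potato-leaf: 697 × 1/16 = 43.5625
χ² = Σ (O − E)² / E
  purple-stemmed cut-leaf: (398 − 392.0625)² / 392.0625 = 0.0899
  purple-stemmed potato-leaf: (126 − 130.6875)² / 130.6875 = 0.1681
  green-stemmed cut-leaf: (130 − 130.6875)² / 130.6875 = 0.0036
  green-stemmed potato-leaf: (43 − 43.5625)² / 43.5625 = 0.0073
χ² = 0.0899 + 0.1681 + 0.0036 + 0.0073 = 0.2689 ≈ 0.269
Degrees of freedom = 4 − 1 = 3; critical value at α = 0.05 is 7.815.
Since 0.269 < 7.815, we fail to reject the null hypothesis — the data are consistent with the 9:3:3:1 ratio.

0.269; consistent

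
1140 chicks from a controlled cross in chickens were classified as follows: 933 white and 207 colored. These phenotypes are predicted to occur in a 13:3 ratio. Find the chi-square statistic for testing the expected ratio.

0.262

Expected counts for N = 1140 under a 13:3 ratio (total parts = 16):
  white: 1140 × 13/16 = 926.25
  colored: 1140 × 3/16 = 213.75
χ² = Σ (O − E)² / E
  white: (933 − 926.25)² / 926.25 = 0.0492
  colored: (207 − 213.75)² / 213.75 = 0.2132
χ² = 0.0492 + 0.2132 = 0.2624 ≈ 0.262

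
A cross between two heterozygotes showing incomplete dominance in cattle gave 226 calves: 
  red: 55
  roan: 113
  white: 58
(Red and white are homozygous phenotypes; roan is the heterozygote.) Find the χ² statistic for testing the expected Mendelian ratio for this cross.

With incomplete dominance, a heterozygote × heterozygote cross gives a 1:2:1 phenotypic ratio.
The 1:2:1 ratio has 4 parts, so with N = 226 the expected counts are:
  red: 226 × 1/4 = 56.5
  roan: 226 × 2/4 = 113
  white: 226 × 1/4 = 56.5
χ² = Σ (O − E)² / E
  red: (55 − 56.5)² / 56.5 = 0.0398
  roan: (113 − 113)² / 113 = 0.0000
  white: (58 − 56.5)² / 56.5 = 0.0398
χ² = 0.0398 + 0.0000 + 0.0398 = 0.0796 ≈ 0.080

0.080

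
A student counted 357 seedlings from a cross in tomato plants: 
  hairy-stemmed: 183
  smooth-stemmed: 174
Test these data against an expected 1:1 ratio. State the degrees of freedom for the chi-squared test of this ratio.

A goodness-of-fit test with 2 phenotype classes has df = 2 − 1 = 1.

1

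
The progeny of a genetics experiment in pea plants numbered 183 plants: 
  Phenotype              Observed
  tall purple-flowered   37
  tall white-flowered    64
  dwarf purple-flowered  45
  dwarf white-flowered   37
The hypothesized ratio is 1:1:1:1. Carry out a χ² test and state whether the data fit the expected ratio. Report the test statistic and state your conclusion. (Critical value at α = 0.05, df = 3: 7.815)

10.639; not consistent

Total ratio parts = 4. Expected numbers out of 183:
  tall purple-flowered: 183 × 1/4 = 45.75
  tall white-flowered: 183 × 1/4 = 45.75
  dwarf purple-flowered: 183 × 1/4 = 45.75
  dwarf white-flowered: 183 × 1/4 = 45.75
χ² = Σ (O − E)² / E
  tall purple-flowered: (37 − 45.75)² / 45.75 = 1.6735
  tall white-flowered: (64 − 45.75)² / 45.75 = 7.2801
  dwarf purple-flowered: (45 − 45.75)² / 45.75 = 0.0123
  dwarf white-flowered: (37 − 45.75)² / 45.75 = 1.6735
χ² = 1.6735 + 7.2801 + 0.0123 + 1.6735 = 10.6394 ≈ 10.639
Degrees of freedom = 4 − 1 = 3; critical value at α = 0.05 is 7.815.
Since 10.639 > 7.815, we reject the null hypothesis — the data do not fit the 1:1:1:1 ratio.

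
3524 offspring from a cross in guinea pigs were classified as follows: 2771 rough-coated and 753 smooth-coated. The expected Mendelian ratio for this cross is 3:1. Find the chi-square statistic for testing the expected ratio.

24.796

Total ratio parts = 4. Expected numbers out of 3524:
  rough-coated: 3524 × 3/4 = 2643
  smooth-coated: 3524 × 1/4 = 881
χ² = Σ (O − E)² / E
  rough-coated: (2771 − 2643)² / 2643 = 6.1990
  smooth-coated: (753 − 881)² / 881 = 18.5970
χ² = 6.1990 + 18.5970 = 24.796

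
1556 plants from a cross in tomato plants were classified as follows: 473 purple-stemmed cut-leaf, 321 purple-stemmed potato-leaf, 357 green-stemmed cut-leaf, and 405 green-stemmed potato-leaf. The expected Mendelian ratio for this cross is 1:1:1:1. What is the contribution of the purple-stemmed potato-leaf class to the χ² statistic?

Under the 1:1:1:1 hypothesis (Σ ratio = 4, N = 1556):
  purple-stemmed cut-leaf: 1556 × 1/4 = 389
  purple-stemmed potato-leaf: 1556 × 1/4 = 389
  green-stemmed cut-leaf: 1556 × 1/4 = 389
  green-stemmed potato-leaf: 1556 × 1/4 = 389
Contribution of purple-stemmed potato-leaf: (321 − 389)² / 389 = 11.8869

11.887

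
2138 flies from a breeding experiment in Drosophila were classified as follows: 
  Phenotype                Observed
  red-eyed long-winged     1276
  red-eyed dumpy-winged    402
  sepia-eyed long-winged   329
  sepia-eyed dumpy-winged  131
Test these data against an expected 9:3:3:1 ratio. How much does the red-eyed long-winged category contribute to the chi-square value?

4.477

The 9:3:3:1 ratio has 16 parts, so with N = 2138 the expected counts are:
  red-eyed long-winged: 2138 × 9/16 = 1202.625
  red-eyed dumpy-winged: 2138 × 3/16 = 400.875
  sepia-eyed long-winged: 2138 × 3/16 = 400.875
  sepia-eyed dumpy-winged: 2138 × 1/16 = 133.625
Contribution of red-eyed long-winged: (1276 − 1202.625)² / 1202.625 = 4.4768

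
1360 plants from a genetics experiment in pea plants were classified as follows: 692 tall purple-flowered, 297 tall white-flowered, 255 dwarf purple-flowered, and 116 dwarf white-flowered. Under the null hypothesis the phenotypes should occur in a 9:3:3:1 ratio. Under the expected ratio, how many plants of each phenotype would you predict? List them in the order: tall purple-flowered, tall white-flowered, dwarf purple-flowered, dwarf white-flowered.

Total ratio parts = 16. Expected numbers out of 1360:
  tall purple-flowered: 1360 × 9/16 = 765
  tall white-flowered: 1360 × 3/16 = 255
  dwarf purple-flowered: 1360 × 3/16 = 255
  dwarf white-flowered: 1360 × 1/16 = 85

765, 255, 255, 85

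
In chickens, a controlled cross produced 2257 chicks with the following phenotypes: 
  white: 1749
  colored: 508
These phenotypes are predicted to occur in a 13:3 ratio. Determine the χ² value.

20.920

Under the 13:3 hypothesis (Σ ratio = 16, N = 2257):
  white: 2257 × 13/16 = 1833.8125
  colored: 2257 × 3/16 = 423.1875
χ² = Σ (O − E)² / E
  white: (1749 − 1833.8125)² / 1833.8125 = 3.9225
  colored: (508 − 423.1875)² / 423.1875 = 16.9976
χ² = 3.9225 + 16.9976 = 20.9201 ≈ 20.920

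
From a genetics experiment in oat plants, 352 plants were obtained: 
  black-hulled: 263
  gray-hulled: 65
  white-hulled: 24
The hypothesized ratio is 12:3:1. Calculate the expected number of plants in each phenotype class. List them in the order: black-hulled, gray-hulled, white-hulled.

264, 66, 22

Under the 12:3:1 hypothesis (Σ ratio = 16, N = 352):
  black-hulled: 352 × 12/16 = 264
  gray-hulled: 352 × 3/16 = 66
  white-hulled: 352 × 1/16 = 22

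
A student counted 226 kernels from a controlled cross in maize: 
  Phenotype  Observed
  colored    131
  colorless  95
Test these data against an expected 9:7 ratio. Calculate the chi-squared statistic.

Expected counts for N = 226 under a 9:7 ratio (total parts = 16):
  colored: 226 × 9/16 = 127.125
  colorless: 226 × 7/16 = 98.875
χ² = Σ (O − E)² / E
  colored: (131 − 127.125)² / 127.125 = 0.1181
  colorless: (95 − 98.875)² / 98.875 = 0.1519
χ² = 0.1181 + 0.1519 = 0.270

0.270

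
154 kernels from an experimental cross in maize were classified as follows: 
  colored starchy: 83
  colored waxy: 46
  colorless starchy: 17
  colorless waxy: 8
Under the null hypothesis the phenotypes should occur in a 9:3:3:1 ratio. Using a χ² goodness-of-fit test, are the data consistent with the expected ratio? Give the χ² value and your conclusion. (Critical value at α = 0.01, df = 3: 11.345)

15.466; not consistent

Under the 9:3:3:1 hypothesis (Σ ratio = 16, N = 154):
  colored starchy: 154 × 9/16 = 86.625
  colored waxy: 154 × 3/16 = 28.875
  colorless starchy: 154 × 3/16 = 28.875
  colorless waxy: 154 × 1/16 = 9.625
χ² = Σ (O − E)² / E
  colored starchy: (83 − 86.625)² / 86.625 = 0.1517
  colored waxy: (46 − 28.875)² / 28.875 = 10.1564
  colorless starchy: (17 − 28.875)² / 28.875 = 4.8837
  colorless waxy: (8 − 9.625)² / 9.625 = 0.2744
χ² = 0.1517 + 10.1564 + 4.8837 + 0.2744 = 15.4662 ≈ 15.466
Degrees of freedom = 4 − 1 = 3; critical value at α = 0.01 is 11.345.
Since 15.466 > 11.345, we reject the null hypothesis — the data do not fit the 9:3:3:1 ratio.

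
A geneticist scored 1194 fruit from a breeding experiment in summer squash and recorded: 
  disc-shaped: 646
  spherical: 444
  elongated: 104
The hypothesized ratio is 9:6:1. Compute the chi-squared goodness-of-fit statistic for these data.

The 9:6:1 ratio has 16 parts, so with N = 1194 the expected counts are:
  disc-shaped: 1194 × 9/16 = 671.625
  spherical: 1194 × 6/16 = 447.75
  elongated: 1194 × 1/16 = 74.625
χ² = Σ (O − E)² / E
  disc-shaped: (646 − 671.625)² / 671.625 = 0.9777
  spherical: (444 − 447.75)² / 447.75 = 0.0314
  elongated: (104 − 74.625)² / 74.625 = 11.5630
χ² = 0.9777 + 0.0314 + 11.5630 = 12.5721 ≈ 12.572

12.572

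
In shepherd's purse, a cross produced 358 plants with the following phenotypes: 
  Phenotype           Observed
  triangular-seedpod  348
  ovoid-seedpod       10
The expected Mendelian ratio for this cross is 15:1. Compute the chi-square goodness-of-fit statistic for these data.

The 15:1 ratio has 16 parts, so with N = 358 the expected counts are:
  triangular-seedpod: 358 × 15/16 = 335.625
  ovoid-seedpod: 358 × 1/16 = 22.375
χ² = Σ (O − E)² / E
  triangular-seedpod: (348 − 335.625)² / 335.625 = 0.4563
  ovoid-seedpod: (10 − 22.375)² / 22.375 = 6.8443
χ² = 0.4563 + 6.8443 = 7.3006 ≈ 7.301

7.301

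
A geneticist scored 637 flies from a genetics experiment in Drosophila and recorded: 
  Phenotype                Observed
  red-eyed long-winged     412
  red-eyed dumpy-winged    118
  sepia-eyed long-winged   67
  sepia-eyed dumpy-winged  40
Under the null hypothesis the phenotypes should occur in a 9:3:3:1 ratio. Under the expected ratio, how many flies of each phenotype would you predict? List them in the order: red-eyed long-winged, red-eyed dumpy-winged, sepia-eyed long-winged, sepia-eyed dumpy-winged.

Expected counts for N = 637 under a 9:3:3:1 ratio (total parts = 16):
  red-eyed long-winged: 637 × 9/16 = 358.3125
  red-eyed dumpy-winged: 637 × 3/16 = 119.4375
  sepia-eyed long-winged: 637 × 3/16 = 119.4375
  sepia-eyed dumpy-winged: 637 × 1/16 = 39.8125

358.3125, 119.4375, 119.4375, 39.8125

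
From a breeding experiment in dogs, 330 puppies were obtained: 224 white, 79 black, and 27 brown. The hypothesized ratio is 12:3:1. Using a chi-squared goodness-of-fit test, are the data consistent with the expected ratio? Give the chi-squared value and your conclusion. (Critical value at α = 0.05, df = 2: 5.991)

8.941; not consistent

The 12:3:1 ratio has 16 parts, so with N = 330 the expected counts are:
  white: 330 × 12/16 = 247.5
  black: 330 × 3/16 = 61.875
  brown: 330 × 1/16 = 20.625
χ² = Σ (O − E)² / E
  white: (224 − 247.5)² / 247.5 = 2.2313
  black: (79 − 61.875)² / 61.875 = 4.7396
  brown: (27 − 20.625)² / 20.625 = 1.9705
χ² = 2.2313 + 4.7396 + 1.9705 = 8.9414 ≈ 8.941
Degrees of freedom = 3 − 1 = 2; critical value at α = 0.05 is 5.991.
Since 8.941 > 5.991, we reject the null hypothesis — the data do not fit the 12:3:1 ratio.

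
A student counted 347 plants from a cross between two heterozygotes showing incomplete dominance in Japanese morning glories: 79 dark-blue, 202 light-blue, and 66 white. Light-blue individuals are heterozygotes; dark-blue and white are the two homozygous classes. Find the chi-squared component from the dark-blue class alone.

With incomplete dominance, a heterozygote × heterozygote cross gives a 1:2:1 phenotypic ratio.
Expected counts for N = 347 under a 1:2:1 ratio (total parts = 4):
  dark-blue: 347 × 1/4 = 86.75
  light-blue: 347 × 2/4 = 173.5
  white: 347 × 1/4 = 86.75
Contribution of dark-blue: (79 − 86.75)² / 86.75 = 0.6924

0.692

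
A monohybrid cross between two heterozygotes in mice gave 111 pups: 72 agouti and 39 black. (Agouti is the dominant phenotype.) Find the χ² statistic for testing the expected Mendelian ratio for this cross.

6.081

For a monohybrid cross between heterozygotes with complete dominance, the expected phenotypic ratio is 3:1.
Under the 3:1 hypothesis (Σ ratio = 4, N = 111):
  agouti: 111 × 3/4 = 83.25
  black: 111 × 1/4 = 27.75
χ² = Σ (O − E)² / E
  agouti: (72 − 83.25)² / 83.25 = 1.5203
  black: (39 − 27.75)² / 27.75 = 4.5608
χ² = 1.5203 + 4.5608 = 6.0811 ≈ 6.081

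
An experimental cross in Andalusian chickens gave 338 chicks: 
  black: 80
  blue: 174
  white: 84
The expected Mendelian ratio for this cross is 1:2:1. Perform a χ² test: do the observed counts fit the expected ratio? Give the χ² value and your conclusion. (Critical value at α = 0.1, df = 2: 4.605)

The 1:2:1 ratio has 4 parts, so with N = 338 the expected counts are:
  black: 338 × 1/4 = 84.5
  blue: 338 × 2/4 = 169
  white: 338 × 1/4 = 84.5
χ² = Σ (O − E)² / E
  black: (80 − 84.5)² / 84.5 = 0.2396
  blue: (174 − 169)² / 169 = 0.1479
  white: (84 − 84.5)² / 84.5 = 0.0030
χ² = 0.2396 + 0.1479 + 0.0030 = 0.3905 ≈ 0.391
Degrees of freedom = 3 − 1 = 2; critical value at α = 0.1 is 4.605.
Since 0.391 < 4.605, we fail to reject the null hypothesis — the data are consistent with the 1:2:1 ratio.

0.391; consistent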